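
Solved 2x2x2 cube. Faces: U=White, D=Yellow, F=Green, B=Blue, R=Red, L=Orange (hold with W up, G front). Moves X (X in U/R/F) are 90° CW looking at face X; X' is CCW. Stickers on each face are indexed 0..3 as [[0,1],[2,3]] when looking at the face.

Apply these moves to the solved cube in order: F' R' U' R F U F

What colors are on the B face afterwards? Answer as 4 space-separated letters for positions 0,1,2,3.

Answer: Y O B B

Derivation:
After move 1 (F'): F=GGGG U=WWRR R=YRYR D=OOYY L=OWOW
After move 2 (R'): R=RRYY U=WBRB F=GWGR D=OGYG B=YBOB
After move 3 (U'): U=BBWR F=OWGR R=GWYY B=RROB L=YBOW
After move 4 (R): R=YGYW U=BWWR F=OGGG D=OOYR B=RRBB
After move 5 (F): F=GOGG U=BWWB R=WGRW D=YYYR L=YOOO
After move 6 (U): U=WBBW F=WGGG R=RRRW B=YOBB L=GOOO
After move 7 (F): F=GWGG U=WBOO R=BRWW D=RRYR L=GYOY
Query: B face = YOBB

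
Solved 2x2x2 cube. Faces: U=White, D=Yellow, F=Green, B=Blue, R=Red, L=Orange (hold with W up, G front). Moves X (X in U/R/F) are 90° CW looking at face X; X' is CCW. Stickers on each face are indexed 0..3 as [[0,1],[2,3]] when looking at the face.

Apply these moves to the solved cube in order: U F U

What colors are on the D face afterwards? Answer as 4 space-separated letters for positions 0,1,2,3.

Answer: R B Y Y

Derivation:
After move 1 (U): U=WWWW F=RRGG R=BBRR B=OOBB L=GGOO
After move 2 (F): F=GRGR U=WWOG R=WBWR D=RBYY L=GYOY
After move 3 (U): U=OWGW F=WBGR R=OOWR B=GYBB L=GROY
Query: D face = RBYY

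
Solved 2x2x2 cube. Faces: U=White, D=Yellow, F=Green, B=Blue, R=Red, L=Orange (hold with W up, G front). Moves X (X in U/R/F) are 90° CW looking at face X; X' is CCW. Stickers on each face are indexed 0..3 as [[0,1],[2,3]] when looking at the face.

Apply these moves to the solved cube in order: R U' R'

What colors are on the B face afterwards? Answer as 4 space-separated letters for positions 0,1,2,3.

After move 1 (R): R=RRRR U=WGWG F=GYGY D=YBYB B=WBWB
After move 2 (U'): U=GGWW F=OOGY R=GYRR B=RRWB L=WBOO
After move 3 (R'): R=YRGR U=GWWR F=OGGW D=YOYY B=BRBB
Query: B face = BRBB

Answer: B R B B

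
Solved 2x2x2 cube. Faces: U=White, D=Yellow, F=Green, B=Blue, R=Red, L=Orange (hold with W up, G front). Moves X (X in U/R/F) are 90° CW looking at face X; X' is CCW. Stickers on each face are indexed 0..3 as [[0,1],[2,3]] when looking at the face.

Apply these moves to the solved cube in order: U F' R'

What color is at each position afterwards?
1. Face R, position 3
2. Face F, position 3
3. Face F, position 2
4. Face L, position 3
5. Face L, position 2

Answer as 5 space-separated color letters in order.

After move 1 (U): U=WWWW F=RRGG R=BBRR B=OOBB L=GGOO
After move 2 (F'): F=RGRG U=WWBR R=YBYR D=GOYY L=GWOW
After move 3 (R'): R=BRYY U=WBBO F=RWRR D=GGYG B=YOOB
Query 1: R[3] = Y
Query 2: F[3] = R
Query 3: F[2] = R
Query 4: L[3] = W
Query 5: L[2] = O

Answer: Y R R W O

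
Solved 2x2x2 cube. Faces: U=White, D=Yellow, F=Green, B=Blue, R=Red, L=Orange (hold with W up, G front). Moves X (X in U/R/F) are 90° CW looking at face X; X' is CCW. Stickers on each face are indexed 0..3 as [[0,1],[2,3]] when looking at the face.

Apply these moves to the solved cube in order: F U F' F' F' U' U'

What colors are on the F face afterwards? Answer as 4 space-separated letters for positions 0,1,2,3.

After move 1 (F): F=GGGG U=WWOO R=WRWR D=RRYY L=OYOY
After move 2 (U): U=OWOW F=WRGG R=BBWR B=OYBB L=GGOY
After move 3 (F'): F=RGWG U=OWBW R=RBRR D=GYYY L=GWOO
After move 4 (F'): F=GGRW U=OWRR R=YBGR D=WOYY L=GWOB
After move 5 (F'): F=GWGR U=OWYG R=OBWR D=WBYY L=GROR
After move 6 (U'): U=WGOY F=GRGR R=GWWR B=OBBB L=OYOR
After move 7 (U'): U=GYWO F=OYGR R=GRWR B=GWBB L=OBOR
Query: F face = OYGR

Answer: O Y G R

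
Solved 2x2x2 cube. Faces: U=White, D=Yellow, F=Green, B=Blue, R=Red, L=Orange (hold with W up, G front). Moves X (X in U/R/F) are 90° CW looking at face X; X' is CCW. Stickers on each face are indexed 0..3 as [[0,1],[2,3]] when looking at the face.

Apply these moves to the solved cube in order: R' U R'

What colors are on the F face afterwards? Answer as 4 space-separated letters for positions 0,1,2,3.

Answer: R W G B

Derivation:
After move 1 (R'): R=RRRR U=WBWB F=GWGW D=YGYG B=YBYB
After move 2 (U): U=WWBB F=RRGW R=YBRR B=OOYB L=GWOO
After move 3 (R'): R=BRYR U=WYBO F=RWGB D=YRYW B=GOGB
Query: F face = RWGB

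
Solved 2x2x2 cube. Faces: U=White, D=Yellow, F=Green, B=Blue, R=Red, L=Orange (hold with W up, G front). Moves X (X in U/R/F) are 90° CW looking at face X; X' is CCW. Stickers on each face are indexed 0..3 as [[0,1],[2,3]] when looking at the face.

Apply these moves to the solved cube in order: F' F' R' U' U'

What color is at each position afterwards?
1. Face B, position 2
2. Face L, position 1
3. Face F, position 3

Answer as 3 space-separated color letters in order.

After move 1 (F'): F=GGGG U=WWRR R=YRYR D=OOYY L=OWOW
After move 2 (F'): F=GGGG U=WWYY R=OROR D=WWYY L=OROR
After move 3 (R'): R=RROO U=WBYB F=GWGY D=WGYG B=YBWB
After move 4 (U'): U=BBWY F=ORGY R=GWOO B=RRWB L=YBOR
After move 5 (U'): U=BYBW F=YBGY R=OROO B=GWWB L=RROR
Query 1: B[2] = W
Query 2: L[1] = R
Query 3: F[3] = Y

Answer: W R Y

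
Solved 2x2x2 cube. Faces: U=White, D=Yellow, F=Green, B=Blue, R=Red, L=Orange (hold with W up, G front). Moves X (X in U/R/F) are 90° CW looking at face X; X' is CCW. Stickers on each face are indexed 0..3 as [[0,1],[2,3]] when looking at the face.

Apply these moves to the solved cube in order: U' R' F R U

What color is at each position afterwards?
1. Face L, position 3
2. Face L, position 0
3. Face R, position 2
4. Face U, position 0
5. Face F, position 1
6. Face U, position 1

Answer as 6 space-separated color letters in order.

Answer: O G R O W W

Derivation:
After move 1 (U'): U=WWWW F=OOGG R=GGRR B=RRBB L=BBOO
After move 2 (R'): R=GRGR U=WBWR F=OWGW D=YOYG B=YRYB
After move 3 (F): F=GOWW U=WBOB R=WRRR D=GGYG L=BYOO
After move 4 (R): R=RWRR U=WOOW F=GGWG D=GYYY B=BRBB
After move 5 (U): U=OWWO F=RWWG R=BRRR B=BYBB L=GGOO
Query 1: L[3] = O
Query 2: L[0] = G
Query 3: R[2] = R
Query 4: U[0] = O
Query 5: F[1] = W
Query 6: U[1] = W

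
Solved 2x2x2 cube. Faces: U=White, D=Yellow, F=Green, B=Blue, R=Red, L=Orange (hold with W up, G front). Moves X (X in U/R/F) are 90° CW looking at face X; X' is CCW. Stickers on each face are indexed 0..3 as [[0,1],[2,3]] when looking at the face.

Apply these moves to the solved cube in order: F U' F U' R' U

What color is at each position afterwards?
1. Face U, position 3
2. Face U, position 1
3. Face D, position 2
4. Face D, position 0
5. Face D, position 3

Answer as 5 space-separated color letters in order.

After move 1 (F): F=GGGG U=WWOO R=WRWR D=RRYY L=OYOY
After move 2 (U'): U=WOWO F=OYGG R=GGWR B=WRBB L=BBOY
After move 3 (F): F=GOGY U=WOYB R=WGOR D=WGYY L=BROR
After move 4 (U'): U=OBWY F=BRGY R=GOOR B=WGBB L=WROR
After move 5 (R'): R=ORGO U=OBWW F=BBGY D=WRYY B=YGGB
After move 6 (U): U=WOWB F=ORGY R=YGGO B=WRGB L=BBOR
Query 1: U[3] = B
Query 2: U[1] = O
Query 3: D[2] = Y
Query 4: D[0] = W
Query 5: D[3] = Y

Answer: B O Y W Y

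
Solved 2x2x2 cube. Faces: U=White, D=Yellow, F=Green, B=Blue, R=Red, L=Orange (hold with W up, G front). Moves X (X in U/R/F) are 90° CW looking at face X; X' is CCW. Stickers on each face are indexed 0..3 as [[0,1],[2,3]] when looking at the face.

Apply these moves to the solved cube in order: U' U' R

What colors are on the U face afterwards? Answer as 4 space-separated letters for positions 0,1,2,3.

After move 1 (U'): U=WWWW F=OOGG R=GGRR B=RRBB L=BBOO
After move 2 (U'): U=WWWW F=BBGG R=OORR B=GGBB L=RROO
After move 3 (R): R=RORO U=WBWG F=BYGY D=YBYG B=WGWB
Query: U face = WBWG

Answer: W B W G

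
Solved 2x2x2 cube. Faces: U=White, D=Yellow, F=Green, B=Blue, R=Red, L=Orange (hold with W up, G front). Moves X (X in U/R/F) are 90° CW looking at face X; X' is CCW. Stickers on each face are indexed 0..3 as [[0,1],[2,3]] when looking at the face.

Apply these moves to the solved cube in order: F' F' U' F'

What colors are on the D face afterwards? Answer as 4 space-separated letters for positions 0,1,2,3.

After move 1 (F'): F=GGGG U=WWRR R=YRYR D=OOYY L=OWOW
After move 2 (F'): F=GGGG U=WWYY R=OROR D=WWYY L=OROR
After move 3 (U'): U=WYWY F=ORGG R=GGOR B=ORBB L=BBOR
After move 4 (F'): F=RGOG U=WYGO R=WGWR D=BRYY L=BYOW
Query: D face = BRYY

Answer: B R Y Y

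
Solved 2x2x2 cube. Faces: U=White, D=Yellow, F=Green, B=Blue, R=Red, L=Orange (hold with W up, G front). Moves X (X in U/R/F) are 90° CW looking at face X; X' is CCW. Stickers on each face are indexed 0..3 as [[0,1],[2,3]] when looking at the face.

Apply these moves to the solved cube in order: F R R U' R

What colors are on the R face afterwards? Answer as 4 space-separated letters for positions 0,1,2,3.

Answer: R G W B

Derivation:
After move 1 (F): F=GGGG U=WWOO R=WRWR D=RRYY L=OYOY
After move 2 (R): R=WWRR U=WGOG F=GRGY D=RBYB B=OBWB
After move 3 (R): R=RWRW U=WROY F=GBGB D=RWYO B=GBGB
After move 4 (U'): U=RYWO F=OYGB R=GBRW B=RWGB L=GBOY
After move 5 (R): R=RGWB U=RYWB F=OWGO D=RGYR B=OWYB
Query: R face = RGWB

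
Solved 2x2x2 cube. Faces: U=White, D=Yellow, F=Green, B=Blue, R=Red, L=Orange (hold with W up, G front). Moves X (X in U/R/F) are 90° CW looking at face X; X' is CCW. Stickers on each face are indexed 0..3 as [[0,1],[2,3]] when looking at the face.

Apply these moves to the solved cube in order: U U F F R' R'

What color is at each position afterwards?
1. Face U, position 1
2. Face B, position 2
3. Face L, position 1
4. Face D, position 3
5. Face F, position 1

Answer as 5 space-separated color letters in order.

Answer: W G R Y B

Derivation:
After move 1 (U): U=WWWW F=RRGG R=BBRR B=OOBB L=GGOO
After move 2 (U): U=WWWW F=BBGG R=OORR B=GGBB L=RROO
After move 3 (F): F=GBGB U=WWOR R=WOWR D=ROYY L=RYOY
After move 4 (F): F=GGBB U=WWYY R=OORR D=WWYY L=RROO
After move 5 (R'): R=OROR U=WBYG F=GWBY D=WGYB B=YGWB
After move 6 (R'): R=RROO U=WWYY F=GBBG D=WWYY B=BGGB
Query 1: U[1] = W
Query 2: B[2] = G
Query 3: L[1] = R
Query 4: D[3] = Y
Query 5: F[1] = B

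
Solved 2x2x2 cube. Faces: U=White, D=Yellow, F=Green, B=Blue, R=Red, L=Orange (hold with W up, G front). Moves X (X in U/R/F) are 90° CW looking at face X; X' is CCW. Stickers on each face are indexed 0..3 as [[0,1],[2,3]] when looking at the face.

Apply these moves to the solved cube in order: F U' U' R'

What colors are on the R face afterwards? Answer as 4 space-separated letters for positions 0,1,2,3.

After move 1 (F): F=GGGG U=WWOO R=WRWR D=RRYY L=OYOY
After move 2 (U'): U=WOWO F=OYGG R=GGWR B=WRBB L=BBOY
After move 3 (U'): U=OOWW F=BBGG R=OYWR B=GGBB L=WROY
After move 4 (R'): R=YROW U=OBWG F=BOGW D=RBYG B=YGRB
Query: R face = YROW

Answer: Y R O W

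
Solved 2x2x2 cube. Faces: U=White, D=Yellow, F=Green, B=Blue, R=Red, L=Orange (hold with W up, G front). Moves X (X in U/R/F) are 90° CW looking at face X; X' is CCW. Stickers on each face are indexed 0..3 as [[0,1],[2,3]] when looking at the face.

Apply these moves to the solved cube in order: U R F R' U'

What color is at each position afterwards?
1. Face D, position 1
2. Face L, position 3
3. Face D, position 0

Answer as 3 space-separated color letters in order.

Answer: R B R

Derivation:
After move 1 (U): U=WWWW F=RRGG R=BBRR B=OOBB L=GGOO
After move 2 (R): R=RBRB U=WRWG F=RYGY D=YBYO B=WOWB
After move 3 (F): F=GRYY U=WROG R=WBGB D=RRYO L=GYOB
After move 4 (R'): R=BBWG U=WWOW F=GRYG D=RRYY B=OORB
After move 5 (U'): U=WWWO F=GYYG R=GRWG B=BBRB L=OOOB
Query 1: D[1] = R
Query 2: L[3] = B
Query 3: D[0] = R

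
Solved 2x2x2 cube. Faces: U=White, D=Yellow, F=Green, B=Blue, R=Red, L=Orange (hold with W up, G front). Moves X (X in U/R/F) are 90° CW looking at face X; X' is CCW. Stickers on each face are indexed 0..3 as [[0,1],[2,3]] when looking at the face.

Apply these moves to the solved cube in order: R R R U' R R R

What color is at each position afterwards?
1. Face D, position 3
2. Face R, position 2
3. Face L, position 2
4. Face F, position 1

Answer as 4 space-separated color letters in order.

Answer: W G O B

Derivation:
After move 1 (R): R=RRRR U=WGWG F=GYGY D=YBYB B=WBWB
After move 2 (R): R=RRRR U=WYWY F=GBGB D=YWYW B=GBGB
After move 3 (R): R=RRRR U=WBWB F=GWGW D=YGYG B=YBYB
After move 4 (U'): U=BBWW F=OOGW R=GWRR B=RRYB L=YBOO
After move 5 (R): R=RGRW U=BOWW F=OGGG D=YYYR B=WRBB
After move 6 (R): R=RRWG U=BGWG F=OYGR D=YBYW B=WROB
After move 7 (R): R=WRGR U=BYWR F=OBGW D=YOYW B=GRGB
Query 1: D[3] = W
Query 2: R[2] = G
Query 3: L[2] = O
Query 4: F[1] = B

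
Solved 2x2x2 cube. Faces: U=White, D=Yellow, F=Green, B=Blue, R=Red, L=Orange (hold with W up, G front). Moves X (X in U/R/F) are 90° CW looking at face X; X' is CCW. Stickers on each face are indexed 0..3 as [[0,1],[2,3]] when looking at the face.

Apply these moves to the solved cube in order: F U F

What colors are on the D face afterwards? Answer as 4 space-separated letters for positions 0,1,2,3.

After move 1 (F): F=GGGG U=WWOO R=WRWR D=RRYY L=OYOY
After move 2 (U): U=OWOW F=WRGG R=BBWR B=OYBB L=GGOY
After move 3 (F): F=GWGR U=OWYG R=OBWR D=WBYY L=GROR
Query: D face = WBYY

Answer: W B Y Y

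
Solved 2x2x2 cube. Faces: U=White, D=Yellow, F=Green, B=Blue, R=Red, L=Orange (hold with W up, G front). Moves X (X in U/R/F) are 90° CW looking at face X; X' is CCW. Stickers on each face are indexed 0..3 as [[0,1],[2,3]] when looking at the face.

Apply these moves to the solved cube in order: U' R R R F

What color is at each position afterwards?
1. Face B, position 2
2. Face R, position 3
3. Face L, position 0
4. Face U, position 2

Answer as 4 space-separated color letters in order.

After move 1 (U'): U=WWWW F=OOGG R=GGRR B=RRBB L=BBOO
After move 2 (R): R=RGRG U=WOWG F=OYGY D=YBYR B=WRWB
After move 3 (R): R=RRGG U=WYWY F=OBGR D=YWYW B=GROB
After move 4 (R): R=GRGR U=WBWR F=OWGW D=YOYG B=YRYB
After move 5 (F): F=GOWW U=WBOB R=WRRR D=GGYG L=BYOO
Query 1: B[2] = Y
Query 2: R[3] = R
Query 3: L[0] = B
Query 4: U[2] = O

Answer: Y R B O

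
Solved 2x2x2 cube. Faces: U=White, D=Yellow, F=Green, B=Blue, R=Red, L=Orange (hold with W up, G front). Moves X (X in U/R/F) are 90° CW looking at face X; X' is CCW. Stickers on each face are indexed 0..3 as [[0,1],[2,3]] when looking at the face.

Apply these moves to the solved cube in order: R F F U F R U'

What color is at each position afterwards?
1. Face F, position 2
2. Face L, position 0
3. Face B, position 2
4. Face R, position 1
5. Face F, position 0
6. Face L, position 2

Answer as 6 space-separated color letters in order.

Answer: G G W W Y O

Derivation:
After move 1 (R): R=RRRR U=WGWG F=GYGY D=YBYB B=WBWB
After move 2 (F): F=GGYY U=WGOO R=WRGR D=RRYB L=OYOB
After move 3 (F): F=YGYG U=WGBY R=OROR D=GWYB L=OROR
After move 4 (U): U=BWYG F=ORYG R=WBOR B=ORWB L=YGOR
After move 5 (F): F=YOGR U=BWRG R=YBGR D=OWYB L=YGOW
After move 6 (R): R=GYRB U=BORR F=YWGB D=OWYO B=GRWB
After move 7 (U'): U=ORBR F=YGGB R=YWRB B=GYWB L=GROW
Query 1: F[2] = G
Query 2: L[0] = G
Query 3: B[2] = W
Query 4: R[1] = W
Query 5: F[0] = Y
Query 6: L[2] = O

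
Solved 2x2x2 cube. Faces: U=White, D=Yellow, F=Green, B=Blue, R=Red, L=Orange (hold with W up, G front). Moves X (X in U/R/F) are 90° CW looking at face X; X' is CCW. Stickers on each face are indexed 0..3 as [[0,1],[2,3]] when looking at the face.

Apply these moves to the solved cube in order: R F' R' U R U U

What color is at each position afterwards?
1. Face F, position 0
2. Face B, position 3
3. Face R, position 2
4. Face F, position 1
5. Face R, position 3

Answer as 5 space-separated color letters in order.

After move 1 (R): R=RRRR U=WGWG F=GYGY D=YBYB B=WBWB
After move 2 (F'): F=YYGG U=WGRR R=BRYR D=OOYB L=OGOW
After move 3 (R'): R=RRBY U=WWRW F=YGGR D=OYYG B=BBOB
After move 4 (U): U=RWWW F=RRGR R=BBBY B=OGOB L=YGOW
After move 5 (R): R=BBYB U=RRWR F=RYGG D=OOYO B=WGWB
After move 6 (U): U=WRRR F=BBGG R=WGYB B=YGWB L=RYOW
After move 7 (U): U=RWRR F=WGGG R=YGYB B=RYWB L=BBOW
Query 1: F[0] = W
Query 2: B[3] = B
Query 3: R[2] = Y
Query 4: F[1] = G
Query 5: R[3] = B

Answer: W B Y G B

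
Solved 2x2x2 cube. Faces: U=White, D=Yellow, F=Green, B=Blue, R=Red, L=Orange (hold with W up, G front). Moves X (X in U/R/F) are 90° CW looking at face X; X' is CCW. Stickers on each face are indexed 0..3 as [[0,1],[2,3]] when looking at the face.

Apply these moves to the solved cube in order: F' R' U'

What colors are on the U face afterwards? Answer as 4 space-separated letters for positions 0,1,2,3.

After move 1 (F'): F=GGGG U=WWRR R=YRYR D=OOYY L=OWOW
After move 2 (R'): R=RRYY U=WBRB F=GWGR D=OGYG B=YBOB
After move 3 (U'): U=BBWR F=OWGR R=GWYY B=RROB L=YBOW
Query: U face = BBWR

Answer: B B W R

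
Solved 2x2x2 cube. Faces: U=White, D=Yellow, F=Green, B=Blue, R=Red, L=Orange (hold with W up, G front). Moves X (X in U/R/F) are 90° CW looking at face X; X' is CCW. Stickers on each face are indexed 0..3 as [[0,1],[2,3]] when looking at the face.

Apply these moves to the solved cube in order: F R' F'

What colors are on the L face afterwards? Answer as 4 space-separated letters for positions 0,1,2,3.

Answer: O B O O

Derivation:
After move 1 (F): F=GGGG U=WWOO R=WRWR D=RRYY L=OYOY
After move 2 (R'): R=RRWW U=WBOB F=GWGO D=RGYG B=YBRB
After move 3 (F'): F=WOGG U=WBRW R=GRRW D=YYYG L=OBOO
Query: L face = OBOO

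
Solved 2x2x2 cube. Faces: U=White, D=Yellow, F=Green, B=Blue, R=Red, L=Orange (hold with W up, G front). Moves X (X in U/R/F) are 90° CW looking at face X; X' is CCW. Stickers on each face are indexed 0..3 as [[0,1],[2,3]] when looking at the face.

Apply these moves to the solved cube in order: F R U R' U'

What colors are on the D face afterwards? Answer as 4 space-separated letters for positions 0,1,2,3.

After move 1 (F): F=GGGG U=WWOO R=WRWR D=RRYY L=OYOY
After move 2 (R): R=WWRR U=WGOG F=GRGY D=RBYB B=OBWB
After move 3 (U): U=OWGG F=WWGY R=OBRR B=OYWB L=GROY
After move 4 (R'): R=BROR U=OWGO F=WWGG D=RWYY B=BYBB
After move 5 (U'): U=WOOG F=GRGG R=WWOR B=BRBB L=BYOY
Query: D face = RWYY

Answer: R W Y Y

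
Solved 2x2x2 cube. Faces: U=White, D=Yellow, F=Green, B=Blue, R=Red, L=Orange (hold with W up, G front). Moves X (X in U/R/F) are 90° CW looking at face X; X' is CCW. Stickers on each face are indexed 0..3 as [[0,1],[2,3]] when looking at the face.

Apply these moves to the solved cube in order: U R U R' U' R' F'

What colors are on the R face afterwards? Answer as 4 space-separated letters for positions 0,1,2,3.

Answer: Y R Y W

Derivation:
After move 1 (U): U=WWWW F=RRGG R=BBRR B=OOBB L=GGOO
After move 2 (R): R=RBRB U=WRWG F=RYGY D=YBYO B=WOWB
After move 3 (U): U=WWGR F=RBGY R=WORB B=GGWB L=RYOO
After move 4 (R'): R=OBWR U=WWGG F=RWGR D=YBYY B=OGBB
After move 5 (U'): U=WGWG F=RYGR R=RWWR B=OBBB L=OGOO
After move 6 (R'): R=WRRW U=WBWO F=RGGG D=YYYR B=YBBB
After move 7 (F'): F=GGRG U=WBWR R=YRYW D=GOYR L=OOOW
Query: R face = YRYW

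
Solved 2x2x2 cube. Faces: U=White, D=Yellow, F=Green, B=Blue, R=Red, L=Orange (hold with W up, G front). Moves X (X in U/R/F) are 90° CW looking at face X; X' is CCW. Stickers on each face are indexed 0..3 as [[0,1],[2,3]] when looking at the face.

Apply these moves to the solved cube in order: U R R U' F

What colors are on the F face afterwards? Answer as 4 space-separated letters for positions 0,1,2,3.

After move 1 (U): U=WWWW F=RRGG R=BBRR B=OOBB L=GGOO
After move 2 (R): R=RBRB U=WRWG F=RYGY D=YBYO B=WOWB
After move 3 (R): R=RRBB U=WYWY F=RBGO D=YWYW B=GORB
After move 4 (U'): U=YYWW F=GGGO R=RBBB B=RRRB L=GOOO
After move 5 (F): F=GGOG U=YYOO R=WBWB D=BRYW L=GYOW
Query: F face = GGOG

Answer: G G O G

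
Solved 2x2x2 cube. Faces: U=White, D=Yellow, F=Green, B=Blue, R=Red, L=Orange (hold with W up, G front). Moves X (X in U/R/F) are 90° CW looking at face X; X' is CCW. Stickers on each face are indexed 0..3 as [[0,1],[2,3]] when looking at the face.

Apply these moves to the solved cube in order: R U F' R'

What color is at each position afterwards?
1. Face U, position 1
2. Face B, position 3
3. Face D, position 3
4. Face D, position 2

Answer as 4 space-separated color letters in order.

After move 1 (R): R=RRRR U=WGWG F=GYGY D=YBYB B=WBWB
After move 2 (U): U=WWGG F=RRGY R=WBRR B=OOWB L=GYOO
After move 3 (F'): F=RYRG U=WWWR R=BBYR D=YOYB L=GGOG
After move 4 (R'): R=BRBY U=WWWO F=RWRR D=YYYG B=BOOB
Query 1: U[1] = W
Query 2: B[3] = B
Query 3: D[3] = G
Query 4: D[2] = Y

Answer: W B G Y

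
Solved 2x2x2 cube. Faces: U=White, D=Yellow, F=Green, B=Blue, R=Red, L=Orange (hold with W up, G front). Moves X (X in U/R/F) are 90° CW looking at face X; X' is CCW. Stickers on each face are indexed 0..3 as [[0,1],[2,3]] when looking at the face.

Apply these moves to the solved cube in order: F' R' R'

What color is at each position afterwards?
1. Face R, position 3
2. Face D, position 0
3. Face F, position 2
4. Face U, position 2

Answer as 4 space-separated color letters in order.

Answer: Y O G R

Derivation:
After move 1 (F'): F=GGGG U=WWRR R=YRYR D=OOYY L=OWOW
After move 2 (R'): R=RRYY U=WBRB F=GWGR D=OGYG B=YBOB
After move 3 (R'): R=RYRY U=WORY F=GBGB D=OWYR B=GBGB
Query 1: R[3] = Y
Query 2: D[0] = O
Query 3: F[2] = G
Query 4: U[2] = R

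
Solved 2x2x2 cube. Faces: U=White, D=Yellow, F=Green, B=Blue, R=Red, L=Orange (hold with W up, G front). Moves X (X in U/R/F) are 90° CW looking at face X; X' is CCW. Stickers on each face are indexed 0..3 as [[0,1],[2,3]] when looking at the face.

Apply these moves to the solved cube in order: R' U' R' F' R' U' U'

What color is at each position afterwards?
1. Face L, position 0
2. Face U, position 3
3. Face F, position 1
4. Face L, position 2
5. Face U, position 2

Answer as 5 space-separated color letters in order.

Answer: R B R O G

Derivation:
After move 1 (R'): R=RRRR U=WBWB F=GWGW D=YGYG B=YBYB
After move 2 (U'): U=BBWW F=OOGW R=GWRR B=RRYB L=YBOO
After move 3 (R'): R=WRGR U=BYWR F=OBGW D=YOYW B=GRGB
After move 4 (F'): F=BWOG U=BYWG R=ORYR D=BOYW L=YROW
After move 5 (R'): R=RROY U=BGWG F=BYOG D=BWYG B=WROB
After move 6 (U'): U=GGBW F=YROG R=BYOY B=RROB L=WROW
After move 7 (U'): U=GWGB F=WROG R=YROY B=BYOB L=RROW
Query 1: L[0] = R
Query 2: U[3] = B
Query 3: F[1] = R
Query 4: L[2] = O
Query 5: U[2] = G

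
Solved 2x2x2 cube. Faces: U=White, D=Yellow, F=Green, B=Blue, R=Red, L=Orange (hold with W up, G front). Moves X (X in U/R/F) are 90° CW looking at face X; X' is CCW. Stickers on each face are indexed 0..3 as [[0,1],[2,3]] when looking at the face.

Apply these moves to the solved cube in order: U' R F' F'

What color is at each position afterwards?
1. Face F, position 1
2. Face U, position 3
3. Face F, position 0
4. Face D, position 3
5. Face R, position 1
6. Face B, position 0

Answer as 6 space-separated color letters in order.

After move 1 (U'): U=WWWW F=OOGG R=GGRR B=RRBB L=BBOO
After move 2 (R): R=RGRG U=WOWG F=OYGY D=YBYR B=WRWB
After move 3 (F'): F=YYOG U=WORR R=BGYG D=BOYR L=BGOW
After move 4 (F'): F=YGYO U=WOBY R=OGBG D=GWYR L=BROR
Query 1: F[1] = G
Query 2: U[3] = Y
Query 3: F[0] = Y
Query 4: D[3] = R
Query 5: R[1] = G
Query 6: B[0] = W

Answer: G Y Y R G W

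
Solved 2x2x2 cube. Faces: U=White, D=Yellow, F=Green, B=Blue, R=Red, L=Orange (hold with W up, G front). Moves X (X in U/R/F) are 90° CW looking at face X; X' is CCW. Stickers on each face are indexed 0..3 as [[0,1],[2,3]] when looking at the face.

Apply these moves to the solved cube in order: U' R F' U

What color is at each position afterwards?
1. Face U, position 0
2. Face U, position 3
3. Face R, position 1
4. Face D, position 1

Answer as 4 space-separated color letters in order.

After move 1 (U'): U=WWWW F=OOGG R=GGRR B=RRBB L=BBOO
After move 2 (R): R=RGRG U=WOWG F=OYGY D=YBYR B=WRWB
After move 3 (F'): F=YYOG U=WORR R=BGYG D=BOYR L=BGOW
After move 4 (U): U=RWRO F=BGOG R=WRYG B=BGWB L=YYOW
Query 1: U[0] = R
Query 2: U[3] = O
Query 3: R[1] = R
Query 4: D[1] = O

Answer: R O R O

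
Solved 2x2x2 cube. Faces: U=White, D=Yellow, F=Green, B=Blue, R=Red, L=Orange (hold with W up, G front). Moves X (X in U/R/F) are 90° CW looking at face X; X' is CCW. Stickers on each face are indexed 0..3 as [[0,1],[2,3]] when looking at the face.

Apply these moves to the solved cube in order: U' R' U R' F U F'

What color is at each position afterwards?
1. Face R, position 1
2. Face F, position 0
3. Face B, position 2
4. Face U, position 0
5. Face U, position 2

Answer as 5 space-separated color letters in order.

After move 1 (U'): U=WWWW F=OOGG R=GGRR B=RRBB L=BBOO
After move 2 (R'): R=GRGR U=WBWR F=OWGW D=YOYG B=YRYB
After move 3 (U): U=WWRB F=GRGW R=YRGR B=BBYB L=OWOO
After move 4 (R'): R=RRYG U=WYRB F=GWGB D=YRYW B=GBOB
After move 5 (F): F=GGBW U=WYOW R=RRBG D=YRYW L=OYOR
After move 6 (U): U=OWWY F=RRBW R=GBBG B=OYOB L=GGOR
After move 7 (F'): F=RWRB U=OWGB R=RBYG D=GRYW L=GYOW
Query 1: R[1] = B
Query 2: F[0] = R
Query 3: B[2] = O
Query 4: U[0] = O
Query 5: U[2] = G

Answer: B R O O G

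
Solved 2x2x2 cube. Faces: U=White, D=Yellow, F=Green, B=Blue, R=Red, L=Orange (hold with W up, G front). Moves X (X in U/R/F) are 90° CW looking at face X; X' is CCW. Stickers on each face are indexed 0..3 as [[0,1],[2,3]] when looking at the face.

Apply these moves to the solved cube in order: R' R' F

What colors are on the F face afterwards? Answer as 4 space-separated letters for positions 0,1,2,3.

After move 1 (R'): R=RRRR U=WBWB F=GWGW D=YGYG B=YBYB
After move 2 (R'): R=RRRR U=WYWY F=GBGB D=YWYW B=GBGB
After move 3 (F): F=GGBB U=WYOO R=WRYR D=RRYW L=OYOW
Query: F face = GGBB

Answer: G G B B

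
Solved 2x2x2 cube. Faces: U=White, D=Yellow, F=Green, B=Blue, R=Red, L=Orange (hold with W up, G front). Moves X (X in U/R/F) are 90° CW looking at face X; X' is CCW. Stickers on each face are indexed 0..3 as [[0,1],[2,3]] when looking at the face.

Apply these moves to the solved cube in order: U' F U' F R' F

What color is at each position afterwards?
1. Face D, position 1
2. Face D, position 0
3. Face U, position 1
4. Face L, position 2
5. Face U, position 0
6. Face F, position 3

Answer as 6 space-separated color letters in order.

After move 1 (U'): U=WWWW F=OOGG R=GGRR B=RRBB L=BBOO
After move 2 (F): F=GOGO U=WWOB R=WGWR D=RGYY L=BYOY
After move 3 (U'): U=WBWO F=BYGO R=GOWR B=WGBB L=RROY
After move 4 (F): F=GBOY U=WBYR R=WOOR D=WGYY L=RROG
After move 5 (R'): R=ORWO U=WBYW F=GBOR D=WBYY B=YGGB
After move 6 (F): F=OGRB U=WBGR R=YRWO D=WOYY L=RWOB
Query 1: D[1] = O
Query 2: D[0] = W
Query 3: U[1] = B
Query 4: L[2] = O
Query 5: U[0] = W
Query 6: F[3] = B

Answer: O W B O W B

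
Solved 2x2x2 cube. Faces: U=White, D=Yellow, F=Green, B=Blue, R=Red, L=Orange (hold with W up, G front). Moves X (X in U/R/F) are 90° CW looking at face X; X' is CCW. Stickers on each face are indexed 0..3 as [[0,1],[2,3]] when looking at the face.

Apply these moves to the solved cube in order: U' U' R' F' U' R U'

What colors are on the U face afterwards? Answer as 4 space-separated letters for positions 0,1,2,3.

Answer: G G B W

Derivation:
After move 1 (U'): U=WWWW F=OOGG R=GGRR B=RRBB L=BBOO
After move 2 (U'): U=WWWW F=BBGG R=OORR B=GGBB L=RROO
After move 3 (R'): R=OROR U=WBWG F=BWGW D=YBYG B=YGYB
After move 4 (F'): F=WWBG U=WBOO R=BRYR D=ROYG L=RGOW
After move 5 (U'): U=BOWO F=RGBG R=WWYR B=BRYB L=YGOW
After move 6 (R): R=YWRW U=BGWG F=ROBG D=RYYB B=OROB
After move 7 (U'): U=GGBW F=YGBG R=RORW B=YWOB L=OROW
Query: U face = GGBW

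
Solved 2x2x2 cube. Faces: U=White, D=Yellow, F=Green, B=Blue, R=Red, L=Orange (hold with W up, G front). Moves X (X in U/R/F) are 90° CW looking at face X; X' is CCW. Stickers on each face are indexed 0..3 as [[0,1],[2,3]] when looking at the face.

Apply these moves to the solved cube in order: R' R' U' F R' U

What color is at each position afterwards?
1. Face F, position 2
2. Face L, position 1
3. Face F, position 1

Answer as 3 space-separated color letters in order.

After move 1 (R'): R=RRRR U=WBWB F=GWGW D=YGYG B=YBYB
After move 2 (R'): R=RRRR U=WYWY F=GBGB D=YWYW B=GBGB
After move 3 (U'): U=YYWW F=OOGB R=GBRR B=RRGB L=GBOO
After move 4 (F): F=GOBO U=YYOB R=WBWR D=RGYW L=GYOW
After move 5 (R'): R=BRWW U=YGOR F=GYBB D=ROYO B=WRGB
After move 6 (U): U=OYRG F=BRBB R=WRWW B=GYGB L=GYOW
Query 1: F[2] = B
Query 2: L[1] = Y
Query 3: F[1] = R

Answer: B Y R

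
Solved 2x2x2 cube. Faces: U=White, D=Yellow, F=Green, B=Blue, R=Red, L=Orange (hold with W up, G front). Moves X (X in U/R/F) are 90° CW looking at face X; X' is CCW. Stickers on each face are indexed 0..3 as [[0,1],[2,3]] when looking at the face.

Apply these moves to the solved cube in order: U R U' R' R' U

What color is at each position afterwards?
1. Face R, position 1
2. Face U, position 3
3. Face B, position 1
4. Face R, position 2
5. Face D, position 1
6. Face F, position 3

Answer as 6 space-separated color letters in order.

After move 1 (U): U=WWWW F=RRGG R=BBRR B=OOBB L=GGOO
After move 2 (R): R=RBRB U=WRWG F=RYGY D=YBYO B=WOWB
After move 3 (U'): U=RGWW F=GGGY R=RYRB B=RBWB L=WOOO
After move 4 (R'): R=YBRR U=RWWR F=GGGW D=YGYY B=OBBB
After move 5 (R'): R=BRYR U=RBWO F=GWGR D=YGYW B=YBGB
After move 6 (U): U=WROB F=BRGR R=YBYR B=WOGB L=GWOO
Query 1: R[1] = B
Query 2: U[3] = B
Query 3: B[1] = O
Query 4: R[2] = Y
Query 5: D[1] = G
Query 6: F[3] = R

Answer: B B O Y G R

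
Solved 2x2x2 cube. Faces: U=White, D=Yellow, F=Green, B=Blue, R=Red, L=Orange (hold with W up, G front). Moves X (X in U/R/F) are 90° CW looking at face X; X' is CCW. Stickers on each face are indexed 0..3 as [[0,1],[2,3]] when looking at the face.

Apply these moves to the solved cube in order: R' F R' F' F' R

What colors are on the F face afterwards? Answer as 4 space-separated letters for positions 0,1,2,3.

After move 1 (R'): R=RRRR U=WBWB F=GWGW D=YGYG B=YBYB
After move 2 (F): F=GGWW U=WBOO R=WRBR D=RRYG L=OYOG
After move 3 (R'): R=RRWB U=WYOY F=GBWO D=RGYW B=GBRB
After move 4 (F'): F=BOGW U=WYRW R=GRRB D=YGYW L=OYOO
After move 5 (F'): F=OWBG U=WYGR R=GRYB D=YOYW L=OWOR
After move 6 (R): R=YGBR U=WWGG F=OOBW D=YRYG B=RBYB
Query: F face = OOBW

Answer: O O B W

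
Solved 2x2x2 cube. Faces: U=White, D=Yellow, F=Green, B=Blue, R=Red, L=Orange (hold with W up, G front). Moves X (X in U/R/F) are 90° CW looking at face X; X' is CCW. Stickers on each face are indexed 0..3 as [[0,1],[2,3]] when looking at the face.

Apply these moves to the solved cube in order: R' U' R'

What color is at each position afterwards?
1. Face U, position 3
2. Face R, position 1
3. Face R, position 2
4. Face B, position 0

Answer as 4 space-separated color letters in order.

Answer: R R G G

Derivation:
After move 1 (R'): R=RRRR U=WBWB F=GWGW D=YGYG B=YBYB
After move 2 (U'): U=BBWW F=OOGW R=GWRR B=RRYB L=YBOO
After move 3 (R'): R=WRGR U=BYWR F=OBGW D=YOYW B=GRGB
Query 1: U[3] = R
Query 2: R[1] = R
Query 3: R[2] = G
Query 4: B[0] = G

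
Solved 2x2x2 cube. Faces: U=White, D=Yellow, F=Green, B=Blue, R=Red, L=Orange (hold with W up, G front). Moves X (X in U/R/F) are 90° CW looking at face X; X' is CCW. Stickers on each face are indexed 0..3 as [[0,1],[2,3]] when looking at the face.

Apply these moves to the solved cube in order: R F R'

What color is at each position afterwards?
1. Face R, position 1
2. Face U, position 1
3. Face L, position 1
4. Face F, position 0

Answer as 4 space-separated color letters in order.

Answer: R W Y G

Derivation:
After move 1 (R): R=RRRR U=WGWG F=GYGY D=YBYB B=WBWB
After move 2 (F): F=GGYY U=WGOO R=WRGR D=RRYB L=OYOB
After move 3 (R'): R=RRWG U=WWOW F=GGYO D=RGYY B=BBRB
Query 1: R[1] = R
Query 2: U[1] = W
Query 3: L[1] = Y
Query 4: F[0] = G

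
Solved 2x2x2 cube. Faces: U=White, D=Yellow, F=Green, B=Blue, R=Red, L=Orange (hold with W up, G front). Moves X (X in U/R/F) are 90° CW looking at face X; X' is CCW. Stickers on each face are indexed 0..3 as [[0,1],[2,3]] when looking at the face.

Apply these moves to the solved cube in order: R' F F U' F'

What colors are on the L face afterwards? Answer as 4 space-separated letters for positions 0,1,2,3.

After move 1 (R'): R=RRRR U=WBWB F=GWGW D=YGYG B=YBYB
After move 2 (F): F=GGWW U=WBOO R=WRBR D=RRYG L=OYOG
After move 3 (F): F=WGWG U=WBGY R=OROR D=BWYG L=OROR
After move 4 (U'): U=BYWG F=ORWG R=WGOR B=ORYB L=YBOR
After move 5 (F'): F=RGOW U=BYWO R=WGBR D=BRYG L=YGOW
Query: L face = YGOW

Answer: Y G O W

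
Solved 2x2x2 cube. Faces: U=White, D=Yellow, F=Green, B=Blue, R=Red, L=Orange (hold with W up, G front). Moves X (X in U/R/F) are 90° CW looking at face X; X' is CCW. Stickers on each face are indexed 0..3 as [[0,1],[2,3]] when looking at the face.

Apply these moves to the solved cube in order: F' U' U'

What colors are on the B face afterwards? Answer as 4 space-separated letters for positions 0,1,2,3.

Answer: G G B B

Derivation:
After move 1 (F'): F=GGGG U=WWRR R=YRYR D=OOYY L=OWOW
After move 2 (U'): U=WRWR F=OWGG R=GGYR B=YRBB L=BBOW
After move 3 (U'): U=RRWW F=BBGG R=OWYR B=GGBB L=YROW
Query: B face = GGBB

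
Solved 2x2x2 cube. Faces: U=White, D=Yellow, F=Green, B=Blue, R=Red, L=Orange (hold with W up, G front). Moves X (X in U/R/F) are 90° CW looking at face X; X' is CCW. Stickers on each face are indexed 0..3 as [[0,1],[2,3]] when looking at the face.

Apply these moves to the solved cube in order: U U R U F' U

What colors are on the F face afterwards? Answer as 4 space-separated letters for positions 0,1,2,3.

After move 1 (U): U=WWWW F=RRGG R=BBRR B=OOBB L=GGOO
After move 2 (U): U=WWWW F=BBGG R=OORR B=GGBB L=RROO
After move 3 (R): R=RORO U=WBWG F=BYGY D=YBYG B=WGWB
After move 4 (U): U=WWGB F=ROGY R=WGRO B=RRWB L=BYOO
After move 5 (F'): F=OYRG U=WWWR R=BGYO D=YOYG L=BBOG
After move 6 (U): U=WWRW F=BGRG R=RRYO B=BBWB L=OYOG
Query: F face = BGRG

Answer: B G R G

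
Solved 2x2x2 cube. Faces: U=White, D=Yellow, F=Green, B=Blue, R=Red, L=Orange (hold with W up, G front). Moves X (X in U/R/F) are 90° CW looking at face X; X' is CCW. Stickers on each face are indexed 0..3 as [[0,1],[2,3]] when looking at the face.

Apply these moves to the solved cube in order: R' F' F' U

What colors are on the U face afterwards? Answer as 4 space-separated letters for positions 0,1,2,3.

Answer: G W Y B

Derivation:
After move 1 (R'): R=RRRR U=WBWB F=GWGW D=YGYG B=YBYB
After move 2 (F'): F=WWGG U=WBRR R=GRYR D=OOYG L=OBOW
After move 3 (F'): F=WGWG U=WBGY R=OROR D=BWYG L=OROR
After move 4 (U): U=GWYB F=ORWG R=YBOR B=ORYB L=WGOR
Query: U face = GWYB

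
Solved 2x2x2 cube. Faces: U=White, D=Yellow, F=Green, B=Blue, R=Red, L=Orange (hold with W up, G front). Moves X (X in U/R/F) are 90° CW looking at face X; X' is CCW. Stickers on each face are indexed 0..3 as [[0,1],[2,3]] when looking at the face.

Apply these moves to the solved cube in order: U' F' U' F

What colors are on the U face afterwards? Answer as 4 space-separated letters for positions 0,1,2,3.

After move 1 (U'): U=WWWW F=OOGG R=GGRR B=RRBB L=BBOO
After move 2 (F'): F=OGOG U=WWGR R=YGYR D=BOYY L=BWOW
After move 3 (U'): U=WRWG F=BWOG R=OGYR B=YGBB L=RROW
After move 4 (F): F=OBGW U=WRWR R=WGGR D=YOYY L=RBOO
Query: U face = WRWR

Answer: W R W R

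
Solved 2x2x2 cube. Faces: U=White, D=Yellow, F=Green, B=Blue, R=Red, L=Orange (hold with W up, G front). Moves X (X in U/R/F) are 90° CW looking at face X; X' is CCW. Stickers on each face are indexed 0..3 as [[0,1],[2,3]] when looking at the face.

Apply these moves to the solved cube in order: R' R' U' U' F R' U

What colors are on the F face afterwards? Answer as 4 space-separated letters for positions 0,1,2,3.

After move 1 (R'): R=RRRR U=WBWB F=GWGW D=YGYG B=YBYB
After move 2 (R'): R=RRRR U=WYWY F=GBGB D=YWYW B=GBGB
After move 3 (U'): U=YYWW F=OOGB R=GBRR B=RRGB L=GBOO
After move 4 (U'): U=YWYW F=GBGB R=OORR B=GBGB L=RROO
After move 5 (F): F=GGBB U=YWOR R=YOWR D=ROYW L=RYOW
After move 6 (R'): R=ORYW U=YGOG F=GWBR D=RGYB B=WBOB
After move 7 (U): U=OYGG F=ORBR R=WBYW B=RYOB L=GWOW
Query: F face = ORBR

Answer: O R B R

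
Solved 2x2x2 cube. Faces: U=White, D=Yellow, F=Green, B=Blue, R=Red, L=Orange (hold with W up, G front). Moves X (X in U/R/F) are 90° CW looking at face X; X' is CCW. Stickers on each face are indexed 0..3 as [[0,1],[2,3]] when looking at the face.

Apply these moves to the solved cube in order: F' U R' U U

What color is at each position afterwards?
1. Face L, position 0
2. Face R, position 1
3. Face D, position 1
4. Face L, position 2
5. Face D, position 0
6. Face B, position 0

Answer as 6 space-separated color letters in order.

Answer: B G R O O Y

Derivation:
After move 1 (F'): F=GGGG U=WWRR R=YRYR D=OOYY L=OWOW
After move 2 (U): U=RWRW F=YRGG R=BBYR B=OWBB L=GGOW
After move 3 (R'): R=BRBY U=RBRO F=YWGW D=ORYG B=YWOB
After move 4 (U): U=RROB F=BRGW R=YWBY B=GGOB L=YWOW
After move 5 (U): U=ORBR F=YWGW R=GGBY B=YWOB L=BROW
Query 1: L[0] = B
Query 2: R[1] = G
Query 3: D[1] = R
Query 4: L[2] = O
Query 5: D[0] = O
Query 6: B[0] = Y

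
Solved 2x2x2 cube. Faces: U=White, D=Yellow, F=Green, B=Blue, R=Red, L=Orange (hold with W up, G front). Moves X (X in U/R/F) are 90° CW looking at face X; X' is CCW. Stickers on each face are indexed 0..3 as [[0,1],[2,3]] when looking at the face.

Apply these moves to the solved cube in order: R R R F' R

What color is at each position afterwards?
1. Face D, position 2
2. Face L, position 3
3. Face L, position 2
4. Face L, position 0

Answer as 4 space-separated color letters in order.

Answer: Y W O O

Derivation:
After move 1 (R): R=RRRR U=WGWG F=GYGY D=YBYB B=WBWB
After move 2 (R): R=RRRR U=WYWY F=GBGB D=YWYW B=GBGB
After move 3 (R): R=RRRR U=WBWB F=GWGW D=YGYG B=YBYB
After move 4 (F'): F=WWGG U=WBRR R=GRYR D=OOYG L=OBOW
After move 5 (R): R=YGRR U=WWRG F=WOGG D=OYYY B=RBBB
Query 1: D[2] = Y
Query 2: L[3] = W
Query 3: L[2] = O
Query 4: L[0] = O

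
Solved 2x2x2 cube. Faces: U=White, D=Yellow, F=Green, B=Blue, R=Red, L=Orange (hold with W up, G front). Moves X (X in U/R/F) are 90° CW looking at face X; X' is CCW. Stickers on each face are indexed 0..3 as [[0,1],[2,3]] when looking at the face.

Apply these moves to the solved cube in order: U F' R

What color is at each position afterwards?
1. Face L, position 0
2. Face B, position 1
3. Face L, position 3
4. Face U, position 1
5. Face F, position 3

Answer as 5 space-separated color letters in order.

After move 1 (U): U=WWWW F=RRGG R=BBRR B=OOBB L=GGOO
After move 2 (F'): F=RGRG U=WWBR R=YBYR D=GOYY L=GWOW
After move 3 (R): R=YYRB U=WGBG F=RORY D=GBYO B=ROWB
Query 1: L[0] = G
Query 2: B[1] = O
Query 3: L[3] = W
Query 4: U[1] = G
Query 5: F[3] = Y

Answer: G O W G Y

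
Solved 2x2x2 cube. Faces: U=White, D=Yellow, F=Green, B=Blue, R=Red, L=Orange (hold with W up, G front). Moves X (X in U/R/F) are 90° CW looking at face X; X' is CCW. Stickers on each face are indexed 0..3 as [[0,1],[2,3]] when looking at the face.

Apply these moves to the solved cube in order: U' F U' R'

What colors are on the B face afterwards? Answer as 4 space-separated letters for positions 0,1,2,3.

Answer: Y G G B

Derivation:
After move 1 (U'): U=WWWW F=OOGG R=GGRR B=RRBB L=BBOO
After move 2 (F): F=GOGO U=WWOB R=WGWR D=RGYY L=BYOY
After move 3 (U'): U=WBWO F=BYGO R=GOWR B=WGBB L=RROY
After move 4 (R'): R=ORGW U=WBWW F=BBGO D=RYYO B=YGGB
Query: B face = YGGB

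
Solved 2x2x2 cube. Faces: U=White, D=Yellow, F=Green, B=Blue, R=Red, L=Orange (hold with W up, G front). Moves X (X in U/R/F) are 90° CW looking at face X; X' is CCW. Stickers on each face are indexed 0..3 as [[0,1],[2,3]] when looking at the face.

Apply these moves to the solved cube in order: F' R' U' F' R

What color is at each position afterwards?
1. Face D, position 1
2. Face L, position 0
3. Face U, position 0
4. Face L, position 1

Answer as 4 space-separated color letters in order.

Answer: O Y B R

Derivation:
After move 1 (F'): F=GGGG U=WWRR R=YRYR D=OOYY L=OWOW
After move 2 (R'): R=RRYY U=WBRB F=GWGR D=OGYG B=YBOB
After move 3 (U'): U=BBWR F=OWGR R=GWYY B=RROB L=YBOW
After move 4 (F'): F=WROG U=BBGY R=GWOY D=BWYG L=YROW
After move 5 (R): R=OGYW U=BRGG F=WWOG D=BOYR B=YRBB
Query 1: D[1] = O
Query 2: L[0] = Y
Query 3: U[0] = B
Query 4: L[1] = R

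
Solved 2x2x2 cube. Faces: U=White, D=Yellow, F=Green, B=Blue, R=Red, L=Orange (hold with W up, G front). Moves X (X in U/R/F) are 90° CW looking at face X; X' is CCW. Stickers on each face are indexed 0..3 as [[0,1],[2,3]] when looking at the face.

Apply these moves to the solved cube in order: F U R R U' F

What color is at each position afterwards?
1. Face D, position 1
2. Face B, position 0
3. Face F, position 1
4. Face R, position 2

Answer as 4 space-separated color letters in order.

Answer: W R G O

Derivation:
After move 1 (F): F=GGGG U=WWOO R=WRWR D=RRYY L=OYOY
After move 2 (U): U=OWOW F=WRGG R=BBWR B=OYBB L=GGOY
After move 3 (R): R=WBRB U=OROG F=WRGY D=RBYO B=WYWB
After move 4 (R): R=RWBB U=OROY F=WBGO D=RWYW B=GYRB
After move 5 (U'): U=RYOO F=GGGO R=WBBB B=RWRB L=GYOY
After move 6 (F): F=GGOG U=RYYY R=OBOB D=BWYW L=GROW
Query 1: D[1] = W
Query 2: B[0] = R
Query 3: F[1] = G
Query 4: R[2] = O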